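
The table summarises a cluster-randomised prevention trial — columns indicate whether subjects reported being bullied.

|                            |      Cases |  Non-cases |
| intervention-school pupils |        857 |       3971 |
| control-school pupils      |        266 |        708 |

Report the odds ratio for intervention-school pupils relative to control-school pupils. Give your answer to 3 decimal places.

OR = (857 × 708) / (3971 × 266) = 606756/1056286 ≈ 0.574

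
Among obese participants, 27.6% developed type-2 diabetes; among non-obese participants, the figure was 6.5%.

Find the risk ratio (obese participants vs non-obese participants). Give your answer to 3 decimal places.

RR = 0.2760 / 0.0650 = 4.246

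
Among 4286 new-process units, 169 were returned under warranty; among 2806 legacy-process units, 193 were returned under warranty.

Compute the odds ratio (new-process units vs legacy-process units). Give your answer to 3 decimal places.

OR = (169 × 2613) / (4117 × 193) = 441597/794581 ≈ 0.556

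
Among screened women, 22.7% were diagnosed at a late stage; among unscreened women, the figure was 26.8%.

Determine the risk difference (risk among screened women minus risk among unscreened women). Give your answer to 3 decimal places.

risk difference = 0.2270 − 0.2680 = -0.041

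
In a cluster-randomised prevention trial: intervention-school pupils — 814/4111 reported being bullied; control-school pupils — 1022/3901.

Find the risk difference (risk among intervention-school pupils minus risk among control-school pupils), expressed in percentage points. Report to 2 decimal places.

-6.40

risk, intervention-school pupils = 814/4111 = 0.1980
risk, control-school pupils = 1022/3901 = 0.2620
risk difference = 0.1980 − 0.2620 = -0.0640 → -6.40 percentage points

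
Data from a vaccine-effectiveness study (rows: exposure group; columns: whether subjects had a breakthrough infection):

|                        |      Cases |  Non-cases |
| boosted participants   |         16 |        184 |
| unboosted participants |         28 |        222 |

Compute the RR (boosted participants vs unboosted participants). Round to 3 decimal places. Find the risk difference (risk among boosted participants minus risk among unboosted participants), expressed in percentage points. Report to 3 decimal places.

risk, boosted participants = 16/200 = 0.0800
risk, unboosted participants = 28/250 = 0.1120
RR = 0.0800 / 0.1120 = 0.714
risk difference = 0.0800 − 0.1120 = -0.0320 → -3.200 percentage points

RR = 0.714; RD = -3.200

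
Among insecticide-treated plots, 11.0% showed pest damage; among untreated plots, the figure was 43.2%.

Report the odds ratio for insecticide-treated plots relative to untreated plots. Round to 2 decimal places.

odds, insecticide-treated plots = 0.1100/0.8900 = 0.1236
odds, untreated plots = 0.4320/0.5680 = 0.7606
OR = 0.1236 / 0.7606 = 0.16

OR: 0.16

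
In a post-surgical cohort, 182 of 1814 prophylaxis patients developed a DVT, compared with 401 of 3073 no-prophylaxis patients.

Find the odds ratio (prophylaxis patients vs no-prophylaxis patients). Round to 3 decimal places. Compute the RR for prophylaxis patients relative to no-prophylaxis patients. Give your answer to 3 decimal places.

odds, prophylaxis patients = 182/1632 = 0.1115
odds, no-prophylaxis patients = 401/2672 = 0.1501
OR = 0.1115 / 0.1501 = 0.743
risk, prophylaxis patients = 182/1814 = 0.1003
risk, no-prophylaxis patients = 401/3073 = 0.1305
RR = 0.1003 / 0.1305 = 0.769

OR = 0.743; RR = 0.769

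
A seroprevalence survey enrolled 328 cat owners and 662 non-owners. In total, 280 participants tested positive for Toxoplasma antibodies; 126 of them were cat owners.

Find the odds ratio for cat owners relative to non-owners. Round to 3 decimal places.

OR = 2.058

cat owners without the outcome: 328 − 126 = 202
non-owners with the outcome: 280 − 126 = 154
non-owners without the outcome: 662 − 154 = 508
OR = (126 × 508) / (202 × 154) = 64008/31108 ≈ 2.058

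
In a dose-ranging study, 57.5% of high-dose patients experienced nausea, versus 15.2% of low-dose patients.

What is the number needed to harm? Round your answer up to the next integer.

absolute risk difference = 0.423000
1 / 0.423000 = 2.364 → round up → 3

3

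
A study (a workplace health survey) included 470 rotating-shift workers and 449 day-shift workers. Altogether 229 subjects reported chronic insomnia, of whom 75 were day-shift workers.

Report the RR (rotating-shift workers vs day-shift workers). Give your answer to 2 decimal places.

rotating-shift workers with the outcome: 229 − 75 = 154
rotating-shift workers without the outcome: 470 − 154 = 316
day-shift workers without the outcome: 449 − 75 = 374
risk, rotating-shift workers = 154/470 = 0.3277
risk, day-shift workers = 75/449 = 0.1670
RR = 0.3277 / 0.1670 = 1.96

1.96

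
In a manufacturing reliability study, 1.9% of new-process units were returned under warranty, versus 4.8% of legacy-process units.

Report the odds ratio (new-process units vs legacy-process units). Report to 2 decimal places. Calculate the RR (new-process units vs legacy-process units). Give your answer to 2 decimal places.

OR = 0.38; RR = 0.40

odds, new-process units = 0.01900/0.98100 = 0.01937
odds, legacy-process units = 0.04800/0.95200 = 0.05042
OR = 0.01937 / 0.05042 = 0.38
RR = 0.01900 / 0.04800 = 0.40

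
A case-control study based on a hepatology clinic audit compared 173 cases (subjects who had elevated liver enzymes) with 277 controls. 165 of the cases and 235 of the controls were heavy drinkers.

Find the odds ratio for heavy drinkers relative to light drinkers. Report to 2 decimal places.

odds, heavy drinkers = 165/235 = 0.7021
odds, light drinkers = 8/42 = 0.1905
OR = 0.7021 / 0.1905 = 3.69

OR = 3.69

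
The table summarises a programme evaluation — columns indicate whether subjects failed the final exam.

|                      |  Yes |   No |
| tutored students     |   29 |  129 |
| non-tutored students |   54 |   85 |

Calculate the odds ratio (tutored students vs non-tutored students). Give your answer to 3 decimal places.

OR = (29 × 85) / (129 × 54) = 2465/6966 ≈ 0.354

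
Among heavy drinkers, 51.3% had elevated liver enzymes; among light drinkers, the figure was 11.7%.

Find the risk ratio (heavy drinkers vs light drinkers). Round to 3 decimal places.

RR = 0.5130 / 0.1170 = 4.385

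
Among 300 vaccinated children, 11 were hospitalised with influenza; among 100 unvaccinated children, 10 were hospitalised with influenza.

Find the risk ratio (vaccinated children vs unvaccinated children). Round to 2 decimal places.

risk, vaccinated children = 11/300 = 0.03667
risk, unvaccinated children = 10/100 = 0.10000
RR = 0.03667 / 0.10000 = 0.37

0.37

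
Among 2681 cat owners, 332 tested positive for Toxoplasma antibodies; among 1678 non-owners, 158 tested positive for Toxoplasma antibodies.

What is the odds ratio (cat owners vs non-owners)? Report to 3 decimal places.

OR = (332 × 1520) / (2349 × 158) = 504640/371142 ≈ 1.360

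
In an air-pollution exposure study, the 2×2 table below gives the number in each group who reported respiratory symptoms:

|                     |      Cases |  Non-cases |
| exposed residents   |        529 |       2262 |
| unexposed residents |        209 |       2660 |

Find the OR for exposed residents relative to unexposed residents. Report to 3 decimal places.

odds, exposed residents = 529/2262 = 0.2339
odds, unexposed residents = 209/2660 = 0.0786
OR = 0.2339 / 0.0786 = 2.976

OR ≈ 2.976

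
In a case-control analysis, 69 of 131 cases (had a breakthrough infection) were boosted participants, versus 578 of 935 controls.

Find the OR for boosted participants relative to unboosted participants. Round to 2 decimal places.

OR = (69 × 357) / (578 × 62) = 24633/35836 ≈ 0.69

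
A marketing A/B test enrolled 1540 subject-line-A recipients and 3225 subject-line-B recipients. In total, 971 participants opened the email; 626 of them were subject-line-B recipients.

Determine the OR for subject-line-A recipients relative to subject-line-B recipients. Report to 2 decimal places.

OR = 1.20

subject-line-A recipients with the outcome: 971 − 626 = 345
subject-line-A recipients without the outcome: 1540 − 345 = 1195
subject-line-B recipients without the outcome: 3225 − 626 = 2599
OR = (345 × 2599) / (1195 × 626) = 896655/748070 ≈ 1.20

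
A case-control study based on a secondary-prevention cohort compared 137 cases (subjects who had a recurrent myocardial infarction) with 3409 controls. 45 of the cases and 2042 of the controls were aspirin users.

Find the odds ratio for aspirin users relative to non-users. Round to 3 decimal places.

OR = (45 × 1367) / (2042 × 92) = 61515/187864 ≈ 0.327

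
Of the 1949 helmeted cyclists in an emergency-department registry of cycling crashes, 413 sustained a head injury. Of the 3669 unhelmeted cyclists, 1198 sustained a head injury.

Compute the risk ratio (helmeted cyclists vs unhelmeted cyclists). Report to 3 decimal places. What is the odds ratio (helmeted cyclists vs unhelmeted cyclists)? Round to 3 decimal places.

risk, helmeted cyclists = 413/1949 = 0.2119
risk, unhelmeted cyclists = 1198/3669 = 0.3265
RR = 0.2119 / 0.3265 = 0.649
OR = (413 × 2471) / (1536 × 1198) = 1020523/1840128 ≈ 0.555

RR = 0.649; OR = 0.555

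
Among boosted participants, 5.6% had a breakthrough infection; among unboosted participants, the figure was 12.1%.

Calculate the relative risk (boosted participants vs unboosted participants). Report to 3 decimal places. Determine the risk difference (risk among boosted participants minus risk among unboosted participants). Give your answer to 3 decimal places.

RR = 0.463; RD = -0.065

RR = 0.0560 / 0.1210 = 0.463
risk difference = 0.0560 − 0.1210 = -0.065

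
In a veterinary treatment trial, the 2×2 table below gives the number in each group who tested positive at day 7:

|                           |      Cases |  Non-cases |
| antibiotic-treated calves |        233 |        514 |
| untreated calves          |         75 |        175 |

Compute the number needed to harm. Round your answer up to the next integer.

risk, antibiotic-treated calves = 233/747 = 0.311914
risk, untreated calves = 75/250 = 0.300000
absolute risk difference = 0.011914
1 / 0.011914 = 83.935 → round up → 84

NNH = 84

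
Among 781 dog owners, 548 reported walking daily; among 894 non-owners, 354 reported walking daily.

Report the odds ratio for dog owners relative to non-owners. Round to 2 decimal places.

OR = (548 × 540) / (233 × 354) = 295920/82482 ≈ 3.59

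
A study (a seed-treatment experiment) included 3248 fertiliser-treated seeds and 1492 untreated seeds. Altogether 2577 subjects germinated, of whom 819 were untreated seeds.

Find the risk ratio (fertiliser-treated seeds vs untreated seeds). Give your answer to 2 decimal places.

fertiliser-treated seeds with the outcome: 2577 − 819 = 1758
fertiliser-treated seeds without the outcome: 3248 − 1758 = 1490
untreated seeds without the outcome: 1492 − 819 = 673
risk, fertiliser-treated seeds = 1758/3248 = 0.5413
risk, untreated seeds = 819/1492 = 0.5489
RR = 0.5413 / 0.5489 = 0.99

0.99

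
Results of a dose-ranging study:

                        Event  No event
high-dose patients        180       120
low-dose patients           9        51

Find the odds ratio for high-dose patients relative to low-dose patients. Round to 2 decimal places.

OR: 8.50

odds, high-dose patients = 180/120 = 1.5000
odds, low-dose patients = 9/51 = 0.1765
OR = 1.5000 / 0.1765 = 8.50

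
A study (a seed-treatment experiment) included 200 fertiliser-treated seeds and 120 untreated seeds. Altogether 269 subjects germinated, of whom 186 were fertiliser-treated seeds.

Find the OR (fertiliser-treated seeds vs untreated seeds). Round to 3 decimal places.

fertiliser-treated seeds without the outcome: 200 − 186 = 14
untreated seeds with the outcome: 269 − 186 = 83
untreated seeds without the outcome: 120 − 83 = 37
OR = (186 × 37) / (14 × 83) = 6882/1162 ≈ 5.923

OR ≈ 5.923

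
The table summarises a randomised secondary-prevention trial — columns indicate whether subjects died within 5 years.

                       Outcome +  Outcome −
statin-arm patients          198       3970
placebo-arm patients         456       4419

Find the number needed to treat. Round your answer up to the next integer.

NNT = 22

risk, statin-arm patients = 198/4168 = 0.047505
risk, placebo-arm patients = 456/4875 = 0.093538
absolute risk difference = 0.046034
1 / 0.046034 = 21.723 → round up → 22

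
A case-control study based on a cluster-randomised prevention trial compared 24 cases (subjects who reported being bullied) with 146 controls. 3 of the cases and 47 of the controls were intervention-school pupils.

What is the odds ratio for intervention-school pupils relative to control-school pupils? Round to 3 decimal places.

odds, intervention-school pupils = 3/47 = 0.0638
odds, control-school pupils = 21/99 = 0.2121
OR = 0.0638 / 0.2121 = 0.301

0.301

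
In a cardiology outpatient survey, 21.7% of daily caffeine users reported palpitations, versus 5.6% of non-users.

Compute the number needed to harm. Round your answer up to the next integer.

NNH ≈ 7

absolute risk difference = 0.161000
1 / 0.161000 = 6.211 → round up → 7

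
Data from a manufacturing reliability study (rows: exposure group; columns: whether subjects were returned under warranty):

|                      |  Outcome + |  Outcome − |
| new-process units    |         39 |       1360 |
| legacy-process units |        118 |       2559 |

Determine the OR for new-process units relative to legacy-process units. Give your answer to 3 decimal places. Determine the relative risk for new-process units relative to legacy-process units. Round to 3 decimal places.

OR = 0.622; RR = 0.632

OR = (39 × 2559) / (1360 × 118) = 99801/160480 ≈ 0.622
risk, new-process units = 39/1399 = 0.02788
risk, legacy-process units = 118/2677 = 0.04408
RR = 0.02788 / 0.04408 = 0.632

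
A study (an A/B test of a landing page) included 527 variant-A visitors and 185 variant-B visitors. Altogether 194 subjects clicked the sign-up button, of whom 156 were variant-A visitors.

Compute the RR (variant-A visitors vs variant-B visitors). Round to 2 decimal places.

1.44

variant-A visitors without the outcome: 527 − 156 = 371
variant-B visitors with the outcome: 194 − 156 = 38
variant-B visitors without the outcome: 185 − 38 = 147
risk, variant-A visitors = 156/527 = 0.2960
risk, variant-B visitors = 38/185 = 0.2054
RR = 0.2960 / 0.2054 = 1.44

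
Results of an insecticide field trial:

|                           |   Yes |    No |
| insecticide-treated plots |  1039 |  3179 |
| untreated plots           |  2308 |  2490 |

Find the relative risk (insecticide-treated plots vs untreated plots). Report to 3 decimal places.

0.512

risk, insecticide-treated plots = 1039/4218 = 0.2463
risk, untreated plots = 2308/4798 = 0.4810
RR = 0.2463 / 0.4810 = 0.512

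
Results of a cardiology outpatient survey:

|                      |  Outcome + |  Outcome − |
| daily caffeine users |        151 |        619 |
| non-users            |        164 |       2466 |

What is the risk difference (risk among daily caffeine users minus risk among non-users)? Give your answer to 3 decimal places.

RD ≈ 0.134

risk, daily caffeine users = 151/770 = 0.1961
risk, non-users = 164/2630 = 0.0624
risk difference = 0.1961 − 0.0624 = 0.134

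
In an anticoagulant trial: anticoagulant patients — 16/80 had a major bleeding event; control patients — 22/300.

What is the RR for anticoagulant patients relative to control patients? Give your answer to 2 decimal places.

risk, anticoagulant patients = 16/80 = 0.2000
risk, control patients = 22/300 = 0.0733
RR = 0.2000 / 0.0733 = 2.73

RR = 2.73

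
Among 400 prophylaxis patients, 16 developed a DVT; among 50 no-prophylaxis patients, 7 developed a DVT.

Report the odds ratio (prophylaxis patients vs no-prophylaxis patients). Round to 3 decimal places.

OR = (16 × 43) / (384 × 7) = 688/2688 ≈ 0.256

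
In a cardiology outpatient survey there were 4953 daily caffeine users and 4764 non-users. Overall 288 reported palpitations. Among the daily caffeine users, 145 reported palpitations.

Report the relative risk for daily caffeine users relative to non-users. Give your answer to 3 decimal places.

daily caffeine users without the outcome: 4953 − 145 = 4808
non-users with the outcome: 288 − 145 = 143
non-users without the outcome: 4764 − 143 = 4621
risk, daily caffeine users = 145/4953 = 0.02928
risk, non-users = 143/4764 = 0.03002
RR = 0.02928 / 0.03002 = 0.975

RR: 0.975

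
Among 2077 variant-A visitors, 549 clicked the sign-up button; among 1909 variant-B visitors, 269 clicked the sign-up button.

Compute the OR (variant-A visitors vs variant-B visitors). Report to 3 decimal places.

OR = (549 × 1640) / (1528 × 269) = 900360/411032 ≈ 2.190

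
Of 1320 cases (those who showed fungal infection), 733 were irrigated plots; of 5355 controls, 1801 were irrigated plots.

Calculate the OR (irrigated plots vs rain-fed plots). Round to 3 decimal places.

odds, irrigated plots = 733/1801 = 0.4070
odds, rain-fed plots = 587/3554 = 0.1652
OR = 0.4070 / 0.1652 = 2.464

2.464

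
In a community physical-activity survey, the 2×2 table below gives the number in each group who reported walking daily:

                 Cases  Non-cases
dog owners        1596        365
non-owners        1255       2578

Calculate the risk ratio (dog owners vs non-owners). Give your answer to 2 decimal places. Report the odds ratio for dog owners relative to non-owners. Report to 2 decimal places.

RR = 2.49; OR = 8.98

risk, dog owners = 1596/1961 = 0.8139
risk, non-owners = 1255/3833 = 0.3274
RR = 0.8139 / 0.3274 = 2.49
OR = (1596 × 2578) / (365 × 1255) = 4114488/458075 ≈ 8.98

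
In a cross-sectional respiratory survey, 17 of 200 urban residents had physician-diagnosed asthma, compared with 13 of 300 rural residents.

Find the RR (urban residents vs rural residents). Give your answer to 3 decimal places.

risk, urban residents = 17/200 = 0.08500
risk, rural residents = 13/300 = 0.04333
RR = 0.08500 / 0.04333 = 1.962

1.962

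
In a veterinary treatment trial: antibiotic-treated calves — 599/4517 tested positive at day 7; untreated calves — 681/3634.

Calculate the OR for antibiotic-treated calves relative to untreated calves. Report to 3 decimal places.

odds, antibiotic-treated calves = 599/3918 = 0.1529
odds, untreated calves = 681/2953 = 0.2306
OR = 0.1529 / 0.2306 = 0.663

OR: 0.663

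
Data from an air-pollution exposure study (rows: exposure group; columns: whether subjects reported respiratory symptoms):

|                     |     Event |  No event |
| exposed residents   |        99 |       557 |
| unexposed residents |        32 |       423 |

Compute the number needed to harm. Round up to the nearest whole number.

NNH: 13

risk, exposed residents = 99/656 = 0.150915
risk, unexposed residents = 32/455 = 0.070330
absolute risk difference = 0.080585
1 / 0.080585 = 12.409 → round up → 13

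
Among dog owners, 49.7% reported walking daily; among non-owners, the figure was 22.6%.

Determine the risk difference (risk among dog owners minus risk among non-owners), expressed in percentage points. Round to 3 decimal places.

RD ≈ 27.100

risk difference = 0.4970 − 0.2260 = 0.2710 → 27.100 percentage points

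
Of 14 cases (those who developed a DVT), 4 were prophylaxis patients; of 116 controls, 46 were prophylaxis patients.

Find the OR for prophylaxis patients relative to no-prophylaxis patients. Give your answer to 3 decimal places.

OR = (4 × 70) / (46 × 10) = 280/460 ≈ 0.609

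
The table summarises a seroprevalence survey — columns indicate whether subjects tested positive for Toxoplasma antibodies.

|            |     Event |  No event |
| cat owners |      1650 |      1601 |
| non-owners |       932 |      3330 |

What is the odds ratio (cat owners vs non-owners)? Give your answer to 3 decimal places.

odds, cat owners = 1650/1601 = 1.0306
odds, non-owners = 932/3330 = 0.2799
OR = 1.0306 / 0.2799 = 3.682

OR = 3.682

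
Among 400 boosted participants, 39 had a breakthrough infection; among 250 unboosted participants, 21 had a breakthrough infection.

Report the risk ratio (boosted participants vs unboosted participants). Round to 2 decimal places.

RR = 1.16

risk, boosted participants = 39/400 = 0.0975
risk, unboosted participants = 21/250 = 0.0840
RR = 0.0975 / 0.0840 = 1.16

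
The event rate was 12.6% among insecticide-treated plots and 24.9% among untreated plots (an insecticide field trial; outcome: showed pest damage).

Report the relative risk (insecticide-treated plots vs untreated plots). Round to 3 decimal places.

RR = 0.1260 / 0.2490 = 0.506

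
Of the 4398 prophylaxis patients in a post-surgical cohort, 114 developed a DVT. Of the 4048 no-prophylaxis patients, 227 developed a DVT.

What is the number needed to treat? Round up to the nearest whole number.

NNT: 34

risk, prophylaxis patients = 114/4398 = 0.025921
risk, no-prophylaxis patients = 227/4048 = 0.056077
absolute risk difference = 0.030156
1 / 0.030156 = 33.161 → round up → 34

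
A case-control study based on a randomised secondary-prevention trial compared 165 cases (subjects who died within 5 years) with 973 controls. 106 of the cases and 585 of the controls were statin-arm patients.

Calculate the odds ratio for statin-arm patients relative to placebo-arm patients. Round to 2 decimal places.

OR = (106 × 388) / (585 × 59) = 41128/34515 ≈ 1.19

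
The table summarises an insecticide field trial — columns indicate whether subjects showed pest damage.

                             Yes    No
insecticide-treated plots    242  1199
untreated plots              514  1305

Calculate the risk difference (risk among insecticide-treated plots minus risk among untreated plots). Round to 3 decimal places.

risk, insecticide-treated plots = 242/1441 = 0.1679
risk, untreated plots = 514/1819 = 0.2826
risk difference = 0.1679 − 0.2826 = -0.115

-0.115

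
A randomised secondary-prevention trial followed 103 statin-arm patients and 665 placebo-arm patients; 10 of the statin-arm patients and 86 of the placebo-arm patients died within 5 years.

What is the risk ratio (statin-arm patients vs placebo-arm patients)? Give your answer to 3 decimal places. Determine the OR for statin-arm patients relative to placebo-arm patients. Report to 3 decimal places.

RR = 0.751; OR = 0.724

risk, statin-arm patients = 10/103 = 0.0971
risk, placebo-arm patients = 86/665 = 0.1293
RR = 0.0971 / 0.1293 = 0.751
OR = (10 × 579) / (93 × 86) = 5790/7998 ≈ 0.724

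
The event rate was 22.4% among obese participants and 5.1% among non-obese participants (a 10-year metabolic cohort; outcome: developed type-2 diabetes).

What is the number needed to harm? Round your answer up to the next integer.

NNH: 6

absolute risk difference = 0.173000
1 / 0.173000 = 5.780 → round up → 6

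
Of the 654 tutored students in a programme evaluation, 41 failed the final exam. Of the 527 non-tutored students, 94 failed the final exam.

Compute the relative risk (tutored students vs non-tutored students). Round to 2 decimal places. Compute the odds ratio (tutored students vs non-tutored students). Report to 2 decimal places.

RR = 0.35; OR = 0.31

risk, tutored students = 41/654 = 0.0627
risk, non-tutored students = 94/527 = 0.1784
RR = 0.0627 / 0.1784 = 0.35
OR = (41 × 433) / (613 × 94) = 17753/57622 ≈ 0.31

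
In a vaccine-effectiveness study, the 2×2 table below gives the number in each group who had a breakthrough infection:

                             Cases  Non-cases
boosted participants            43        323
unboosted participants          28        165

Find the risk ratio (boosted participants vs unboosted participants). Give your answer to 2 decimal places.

0.81

risk, boosted participants = 43/366 = 0.1175
risk, unboosted participants = 28/193 = 0.1451
RR = 0.1175 / 0.1451 = 0.81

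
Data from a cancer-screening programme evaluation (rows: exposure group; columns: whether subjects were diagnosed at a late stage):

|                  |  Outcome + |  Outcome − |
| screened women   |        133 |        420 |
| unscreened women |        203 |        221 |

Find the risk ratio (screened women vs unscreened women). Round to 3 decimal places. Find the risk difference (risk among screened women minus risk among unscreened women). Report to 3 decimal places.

RR = 0.502; RD = -0.238

risk, screened women = 133/553 = 0.2405
risk, unscreened women = 203/424 = 0.4788
RR = 0.2405 / 0.4788 = 0.502
risk difference = 0.2405 − 0.4788 = -0.238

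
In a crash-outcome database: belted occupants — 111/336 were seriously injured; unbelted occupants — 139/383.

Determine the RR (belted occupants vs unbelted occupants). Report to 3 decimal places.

risk, belted occupants = 111/336 = 0.3304
risk, unbelted occupants = 139/383 = 0.3629
RR = 0.3304 / 0.3629 = 0.910

RR = 0.910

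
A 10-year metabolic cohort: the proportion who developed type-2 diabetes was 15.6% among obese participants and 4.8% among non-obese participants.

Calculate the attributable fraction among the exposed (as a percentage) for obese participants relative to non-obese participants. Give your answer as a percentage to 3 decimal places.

AR% = (0.15600 − 0.04800) / 0.15600 = 0.6923 → 69.231%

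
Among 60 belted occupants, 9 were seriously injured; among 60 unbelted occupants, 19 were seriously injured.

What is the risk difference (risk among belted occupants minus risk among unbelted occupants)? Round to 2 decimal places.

RD: -0.17

risk, belted occupants = 9/60 = 0.1500
risk, unbelted occupants = 19/60 = 0.3167
risk difference = 0.1500 − 0.3167 = -0.17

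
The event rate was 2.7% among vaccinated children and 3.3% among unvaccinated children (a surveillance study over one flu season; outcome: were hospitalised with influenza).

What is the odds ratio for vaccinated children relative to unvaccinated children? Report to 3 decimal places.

0.813

odds, vaccinated children = 0.02700/0.97300 = 0.02775
odds, unvaccinated children = 0.03300/0.96700 = 0.03413
OR = 0.02775 / 0.03413 = 0.813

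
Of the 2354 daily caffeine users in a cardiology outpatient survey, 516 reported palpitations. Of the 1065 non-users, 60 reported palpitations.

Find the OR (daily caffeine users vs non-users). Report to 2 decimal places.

odds, daily caffeine users = 516/1838 = 0.2807
odds, non-users = 60/1005 = 0.0597
OR = 0.2807 / 0.0597 = 4.70

4.70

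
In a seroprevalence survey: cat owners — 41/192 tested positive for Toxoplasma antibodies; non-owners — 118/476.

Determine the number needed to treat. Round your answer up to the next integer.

risk, cat owners = 41/192 = 0.213542
risk, non-owners = 118/476 = 0.247899
absolute risk difference = 0.034357
1 / 0.034357 = 29.106 → round up → 30

NNT = 30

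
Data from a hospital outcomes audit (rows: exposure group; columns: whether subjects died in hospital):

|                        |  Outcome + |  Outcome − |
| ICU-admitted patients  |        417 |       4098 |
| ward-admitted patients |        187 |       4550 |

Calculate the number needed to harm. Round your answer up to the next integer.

risk, ICU-admitted patients = 417/4515 = 0.092359
risk, ward-admitted patients = 187/4737 = 0.039476
absolute risk difference = 0.052882
1 / 0.052882 = 18.910 → round up → 19

19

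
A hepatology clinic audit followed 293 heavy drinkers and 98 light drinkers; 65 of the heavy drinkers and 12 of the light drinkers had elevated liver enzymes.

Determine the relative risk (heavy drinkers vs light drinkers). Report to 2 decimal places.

risk, heavy drinkers = 65/293 = 0.2218
risk, light drinkers = 12/98 = 0.1224
RR = 0.2218 / 0.1224 = 1.81

1.81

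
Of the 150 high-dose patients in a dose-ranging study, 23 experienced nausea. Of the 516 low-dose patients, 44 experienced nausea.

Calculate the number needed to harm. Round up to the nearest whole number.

risk, high-dose patients = 23/150 = 0.153333
risk, low-dose patients = 44/516 = 0.085271
absolute risk difference = 0.068062
1 / 0.068062 = 14.692 → round up → 15

NNH: 15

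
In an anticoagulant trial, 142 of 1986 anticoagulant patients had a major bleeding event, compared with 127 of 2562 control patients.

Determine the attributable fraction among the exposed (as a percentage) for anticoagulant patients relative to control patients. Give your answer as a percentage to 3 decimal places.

risk, anticoagulant patients = 142/1986 = 0.07150
risk, control patients = 127/2562 = 0.04957
AR% = (0.07150 − 0.04957) / 0.07150 = 0.3067 → 30.671%

AR%: 30.671%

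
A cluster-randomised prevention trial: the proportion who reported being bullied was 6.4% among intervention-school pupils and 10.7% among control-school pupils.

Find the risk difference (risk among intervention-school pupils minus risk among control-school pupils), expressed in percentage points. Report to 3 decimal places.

-4.300

risk difference = 0.0640 − 0.1070 = -0.0430 → -4.300 percentage points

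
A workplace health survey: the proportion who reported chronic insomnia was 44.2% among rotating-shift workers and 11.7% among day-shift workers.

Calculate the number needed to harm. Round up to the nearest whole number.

absolute risk difference = 0.325000
1 / 0.325000 = 3.077 → round up → 4

NNH ≈ 4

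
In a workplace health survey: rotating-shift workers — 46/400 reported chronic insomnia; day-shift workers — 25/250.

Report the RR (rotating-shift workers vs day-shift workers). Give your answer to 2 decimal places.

RR = 1.15

risk, rotating-shift workers = 46/400 = 0.1150
risk, day-shift workers = 25/250 = 0.1000
RR = 0.1150 / 0.1000 = 1.15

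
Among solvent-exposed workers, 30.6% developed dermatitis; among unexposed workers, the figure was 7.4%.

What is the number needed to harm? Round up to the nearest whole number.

absolute risk difference = 0.232000
1 / 0.232000 = 4.310 → round up → 5

NNH: 5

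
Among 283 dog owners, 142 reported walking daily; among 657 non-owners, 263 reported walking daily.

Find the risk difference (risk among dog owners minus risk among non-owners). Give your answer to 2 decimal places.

RD = 0.10

risk, dog owners = 142/283 = 0.5018
risk, non-owners = 263/657 = 0.4003
risk difference = 0.5018 − 0.4003 = 0.10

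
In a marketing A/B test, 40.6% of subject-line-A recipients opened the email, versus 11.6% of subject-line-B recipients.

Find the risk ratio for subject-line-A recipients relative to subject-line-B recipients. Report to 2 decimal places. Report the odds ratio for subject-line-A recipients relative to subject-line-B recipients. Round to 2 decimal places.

RR = 0.4060 / 0.1160 = 3.50
odds, subject-line-A recipients = 0.4060/0.5940 = 0.6835
odds, subject-line-B recipients = 0.1160/0.8840 = 0.1312
OR = 0.6835 / 0.1312 = 5.21

RR = 3.50; OR = 5.21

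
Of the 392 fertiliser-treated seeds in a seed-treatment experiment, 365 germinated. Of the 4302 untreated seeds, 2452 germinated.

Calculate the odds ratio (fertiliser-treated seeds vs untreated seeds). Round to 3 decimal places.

10.200

odds, fertiliser-treated seeds = 365/27 = 13.5185
odds, untreated seeds = 2452/1850 = 1.3254
OR = 13.5185 / 1.3254 = 10.200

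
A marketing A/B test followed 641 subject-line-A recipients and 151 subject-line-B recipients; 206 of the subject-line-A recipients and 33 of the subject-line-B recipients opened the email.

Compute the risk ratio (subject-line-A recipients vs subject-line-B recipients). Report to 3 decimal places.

RR: 1.471

risk, subject-line-A recipients = 206/641 = 0.3214
risk, subject-line-B recipients = 33/151 = 0.2185
RR = 0.3214 / 0.2185 = 1.471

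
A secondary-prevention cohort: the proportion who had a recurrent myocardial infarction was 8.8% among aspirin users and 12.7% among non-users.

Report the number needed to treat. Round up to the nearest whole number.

absolute risk difference = 0.039000
1 / 0.039000 = 25.641 → round up → 26

26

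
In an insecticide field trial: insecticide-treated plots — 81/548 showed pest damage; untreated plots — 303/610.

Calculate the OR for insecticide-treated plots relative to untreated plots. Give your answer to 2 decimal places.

OR = (81 × 307) / (467 × 303) = 24867/141501 ≈ 0.18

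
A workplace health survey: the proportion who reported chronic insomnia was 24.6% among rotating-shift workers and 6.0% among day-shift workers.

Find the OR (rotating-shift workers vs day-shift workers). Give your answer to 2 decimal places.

OR = 5.11

odds, rotating-shift workers = 0.2460/0.7540 = 0.3263
odds, day-shift workers = 0.0600/0.9400 = 0.0638
OR = 0.3263 / 0.0638 = 5.11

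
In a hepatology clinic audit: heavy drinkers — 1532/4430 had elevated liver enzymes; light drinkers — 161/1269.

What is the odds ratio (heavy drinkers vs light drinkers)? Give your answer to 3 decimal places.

OR = (1532 × 1108) / (2898 × 161) = 1697456/466578 ≈ 3.638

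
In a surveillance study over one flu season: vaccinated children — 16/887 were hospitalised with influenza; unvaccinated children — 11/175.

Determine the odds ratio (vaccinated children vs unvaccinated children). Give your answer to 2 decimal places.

OR = (16 × 164) / (871 × 11) = 2624/9581 ≈ 0.27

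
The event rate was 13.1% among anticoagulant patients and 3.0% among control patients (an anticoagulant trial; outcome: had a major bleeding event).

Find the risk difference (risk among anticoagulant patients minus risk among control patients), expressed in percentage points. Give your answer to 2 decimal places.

risk difference = 0.13100 − 0.03000 = 0.10100 → 10.10 percentage points

RD: 10.10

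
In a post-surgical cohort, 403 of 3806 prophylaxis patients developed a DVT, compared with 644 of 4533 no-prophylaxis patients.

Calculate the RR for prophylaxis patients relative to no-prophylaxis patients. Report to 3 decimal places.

risk, prophylaxis patients = 403/3806 = 0.1059
risk, no-prophylaxis patients = 644/4533 = 0.1421
RR = 0.1059 / 0.1421 = 0.745

RR = 0.745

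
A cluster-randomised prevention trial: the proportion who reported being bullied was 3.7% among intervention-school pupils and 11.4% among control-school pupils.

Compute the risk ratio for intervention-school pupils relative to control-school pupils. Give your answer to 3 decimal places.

RR = 0.03700 / 0.11400 = 0.325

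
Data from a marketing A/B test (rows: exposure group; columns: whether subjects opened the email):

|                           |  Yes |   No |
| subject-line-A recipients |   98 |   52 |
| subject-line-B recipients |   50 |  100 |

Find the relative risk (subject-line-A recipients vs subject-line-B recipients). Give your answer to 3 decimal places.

1.960

risk, subject-line-A recipients = 98/150 = 0.6533
risk, subject-line-B recipients = 50/150 = 0.3333
RR = 0.6533 / 0.3333 = 1.960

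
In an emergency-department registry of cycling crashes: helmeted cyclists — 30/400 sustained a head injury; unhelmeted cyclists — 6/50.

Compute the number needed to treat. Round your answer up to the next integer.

23

risk, helmeted cyclists = 30/400 = 0.075000
risk, unhelmeted cyclists = 6/50 = 0.120000
absolute risk difference = 0.045000
1 / 0.045000 = 22.222 → round up → 23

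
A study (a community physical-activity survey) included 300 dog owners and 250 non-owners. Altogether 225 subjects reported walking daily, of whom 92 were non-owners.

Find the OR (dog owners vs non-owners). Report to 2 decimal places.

dog owners with the outcome: 225 − 92 = 133
dog owners without the outcome: 300 − 133 = 167
non-owners without the outcome: 250 − 92 = 158
odds, dog owners = 133/167 = 0.7964
odds, non-owners = 92/158 = 0.5823
OR = 0.7964 / 0.5823 = 1.37

1.37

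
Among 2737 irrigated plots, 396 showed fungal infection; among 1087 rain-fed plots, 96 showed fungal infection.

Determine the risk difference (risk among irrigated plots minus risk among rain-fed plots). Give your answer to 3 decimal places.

risk, irrigated plots = 396/2737 = 0.1447
risk, rain-fed plots = 96/1087 = 0.0883
risk difference = 0.1447 − 0.0883 = 0.056

RD ≈ 0.056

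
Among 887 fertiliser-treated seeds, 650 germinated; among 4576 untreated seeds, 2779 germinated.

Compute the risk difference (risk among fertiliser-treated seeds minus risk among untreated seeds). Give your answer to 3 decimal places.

RD ≈ 0.126

risk, fertiliser-treated seeds = 650/887 = 0.7328
risk, untreated seeds = 2779/4576 = 0.6073
risk difference = 0.7328 − 0.6073 = 0.126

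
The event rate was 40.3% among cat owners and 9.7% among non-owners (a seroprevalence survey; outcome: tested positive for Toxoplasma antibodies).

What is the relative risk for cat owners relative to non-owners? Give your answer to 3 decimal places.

RR = 0.4030 / 0.0970 = 4.155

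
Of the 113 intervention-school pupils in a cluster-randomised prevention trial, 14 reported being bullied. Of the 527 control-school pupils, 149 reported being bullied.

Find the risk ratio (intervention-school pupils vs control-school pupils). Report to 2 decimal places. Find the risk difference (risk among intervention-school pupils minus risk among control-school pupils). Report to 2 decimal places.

risk, intervention-school pupils = 14/113 = 0.1239
risk, control-school pupils = 149/527 = 0.2827
RR = 0.1239 / 0.2827 = 0.44
risk difference = 0.1239 − 0.2827 = -0.16

RR = 0.44; RD = -0.16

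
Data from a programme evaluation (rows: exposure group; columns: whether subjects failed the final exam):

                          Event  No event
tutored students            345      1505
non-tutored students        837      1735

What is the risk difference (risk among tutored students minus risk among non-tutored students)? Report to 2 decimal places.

risk, tutored students = 345/1850 = 0.1865
risk, non-tutored students = 837/2572 = 0.3254
risk difference = 0.1865 − 0.3254 = -0.14

-0.14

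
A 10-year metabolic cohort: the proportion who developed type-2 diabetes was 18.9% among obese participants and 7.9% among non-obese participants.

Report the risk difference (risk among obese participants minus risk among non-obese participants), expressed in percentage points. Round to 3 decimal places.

11.000

risk difference = 0.1890 − 0.0790 = 0.1100 → 11.000 percentage points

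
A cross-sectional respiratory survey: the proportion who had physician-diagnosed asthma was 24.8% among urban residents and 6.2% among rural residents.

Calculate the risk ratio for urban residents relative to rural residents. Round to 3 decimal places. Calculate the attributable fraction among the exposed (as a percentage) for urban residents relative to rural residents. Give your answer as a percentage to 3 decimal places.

RR = 0.2480 / 0.0620 = 4.000
AR% = (0.2480 − 0.0620) / 0.2480 = 0.7500 → 75.000%

RR = 4.000; AR% = 75.000%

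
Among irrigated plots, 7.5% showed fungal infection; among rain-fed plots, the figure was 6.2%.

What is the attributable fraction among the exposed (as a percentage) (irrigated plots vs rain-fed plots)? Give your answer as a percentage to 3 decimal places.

AR% = (0.0750 − 0.0620) / 0.0750 = 0.1733 → 17.333%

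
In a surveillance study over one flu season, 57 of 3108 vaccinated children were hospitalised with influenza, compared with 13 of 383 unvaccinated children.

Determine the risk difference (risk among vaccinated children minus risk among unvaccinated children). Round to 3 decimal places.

risk, vaccinated children = 57/3108 = 0.01834
risk, unvaccinated children = 13/383 = 0.03394
risk difference = 0.01834 − 0.03394 = -0.016

-0.016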